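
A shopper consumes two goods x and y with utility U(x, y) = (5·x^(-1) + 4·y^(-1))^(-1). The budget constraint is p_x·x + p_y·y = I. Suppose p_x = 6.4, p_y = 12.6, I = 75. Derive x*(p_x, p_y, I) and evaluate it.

From the CES first-order condition, (5/4)·(y/x)^(2) = p_x/p_y.
Solve for the ratio: y/x = [(4/5)·p_x/p_y]^(0.5).
Substitute y = (y/x)·x into the budget: x* = I/(p_x + p_y·(y/x)).
Numerically y/x = 0.637455, so x* = 75/(6.4 + 12.6·0.637455) = 5.1968.

x* = 5.1968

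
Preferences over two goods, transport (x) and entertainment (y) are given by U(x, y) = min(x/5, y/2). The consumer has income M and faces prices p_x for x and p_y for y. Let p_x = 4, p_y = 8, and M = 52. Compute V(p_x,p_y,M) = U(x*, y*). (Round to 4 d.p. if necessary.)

Leontief preferences: the optimum is at the kink where x/5 = y/2, i.e. y = (2/5)·x.
Budget: p_x·x + p_y·(2/5)·x = M, so (5·p_x + 2·p_y)·x = 5·M.
Demand: x*(p_x,p_y,M) = 5·M/(5·p_x + 2·p_y), y* = 2·M/(5·p_x + 2·p_y).
Here 5·4 + 2·8 = 36, giving x* = 7.2222 and y* = 2.8889.
Utility at the optimum: U(7.2222, 2.8889) = 1.4444.

V = 1.4444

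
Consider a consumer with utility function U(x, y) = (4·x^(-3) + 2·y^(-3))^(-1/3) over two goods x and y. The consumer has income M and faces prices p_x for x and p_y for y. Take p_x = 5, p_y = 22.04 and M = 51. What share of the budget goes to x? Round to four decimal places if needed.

MRS = MU_x/MU_y = 2·(y/x)^(4). Set equal to p_x/p_y.
Hence y/x = ((1/2)·p_x/p_y)^(1/(4)), i.e. raised to the 0.25 power.
With the ratio pinned down, the budget gives x* = M/(p_x + p_y·(y/x)) and y* = (y/x)·x*.
Numerically y/x = 0.580339, so x* = 51/(5 + 22.04·0.580339) = 2.8667 and y* = 0.580339·2.8667 = 1.6636.
Expenditure on x: 5·2.8667 = 14.3333; share = 0.281.

share on x = 0.281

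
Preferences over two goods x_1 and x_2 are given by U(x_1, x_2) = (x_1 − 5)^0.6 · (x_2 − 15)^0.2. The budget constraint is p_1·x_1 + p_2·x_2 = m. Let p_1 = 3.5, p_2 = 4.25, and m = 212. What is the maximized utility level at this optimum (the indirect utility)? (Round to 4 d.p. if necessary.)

V = 11.1086

Let x_1' = x_1−5, x_2' = x_2−15. MRS = 3·x_2'/x_1' = p_1/p_2.
Substituting into the budget: x_1* = 5 + 0.75·(m − 5·p_1 − 15·p_2)/p_1, and x_2* = 15 + 0.25·(…)/p_2.
Discretionary income = 212 − 5·3.5 − 15·4.25 = 130.75; x_1* = 5 + 0.75·130.75/3.5 = 33.0179; x_2* = 15 + 0.25·130.75/4.25 = 22.6912.
Utility at the optimum: U(33.0179, 22.6912) = 11.1086.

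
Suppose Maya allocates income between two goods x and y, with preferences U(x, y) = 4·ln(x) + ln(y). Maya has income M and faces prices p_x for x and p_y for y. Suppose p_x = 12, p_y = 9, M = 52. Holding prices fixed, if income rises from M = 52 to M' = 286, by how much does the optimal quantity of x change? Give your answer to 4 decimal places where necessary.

The MRS is 4·y/x. Set MRS = p_x/p_y.
Rearranging, p_y·y = (1/4)·p_x·x. Substituting into the budget gives p_x·x·(1 + (1/4)) = M.
Demand: x*(p_x,p_y,M) = 0.8·M/p_x and y* = 0.2·M/p_y.
At p_x=12, p_y=9, M=52: x* = 0.8·52/12 = 3.4667.
At M' = 286: x* = 19.0667. Change: 19.0667 − 3.4667 = 15.6.

Δx* = 15.6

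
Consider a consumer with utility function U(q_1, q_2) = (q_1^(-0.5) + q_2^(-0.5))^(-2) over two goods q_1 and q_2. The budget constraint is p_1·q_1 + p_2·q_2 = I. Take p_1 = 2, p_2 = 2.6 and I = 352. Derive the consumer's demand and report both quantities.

q_1* = 84.1544, q_2* = 70.6504

MU_q_1 ∝ q_1^(-1.5), MU_q_2 ∝ q_2^(-1.5), so MRS = (q_2/q_1)^(1.5) = p_1/p_2.
Hence q_2/q_1 = (p_1/p_2)^(1/(1.5)), i.e. raised to the 2/3 power.
With the ratio pinned down, the budget gives q_1* = I/(p_1 + p_2·(q_2/q_1)) and q_2* = (q_2/q_1)·q_1*.
Numerically q_2/q_1 = 0.839533, so q_1* = 352/(2 + 2.6·0.839533) = 84.1544 and q_2* = 0.839533·84.1544 = 70.6504.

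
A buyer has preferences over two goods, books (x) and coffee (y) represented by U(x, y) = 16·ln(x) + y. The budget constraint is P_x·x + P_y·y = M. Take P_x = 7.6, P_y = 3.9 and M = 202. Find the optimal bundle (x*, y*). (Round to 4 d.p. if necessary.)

x* = 8.2105, y* = 35.7949

Set MRS = P_x/P_y: (16/x)/1 = P_x/P_y.
So x*(P_x,P_y) = 16·P_y/P_x, independent of income; and y* = (M − 16·P_y)/P_y.
At the given prices: x* = 16·3.9/7.6 = 8.2105, and y* = 35.7949.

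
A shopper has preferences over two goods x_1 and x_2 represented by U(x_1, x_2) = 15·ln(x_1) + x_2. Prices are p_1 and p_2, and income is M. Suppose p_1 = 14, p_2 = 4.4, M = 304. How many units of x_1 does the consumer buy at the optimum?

MU_x_1 = 15/x_1, MU_x_2 = 1. Tangency: 15/x_1 = p_1/p_2.
So x_1*(p_1,p_2) = 15·p_2/p_1, independent of income; and x_2* = (M − 15·p_2)/p_2.
At the given prices: x_1* = 15·4.4/14 = 4.7143.

x_1* = 4.7143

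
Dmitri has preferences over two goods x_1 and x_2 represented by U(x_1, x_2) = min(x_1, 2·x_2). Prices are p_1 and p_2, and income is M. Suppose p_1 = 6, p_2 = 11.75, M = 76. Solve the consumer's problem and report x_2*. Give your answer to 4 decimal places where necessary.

x_2* = 3.2

Here 2·6 + 11.75 = 23.75, giving x_2* = 3.2.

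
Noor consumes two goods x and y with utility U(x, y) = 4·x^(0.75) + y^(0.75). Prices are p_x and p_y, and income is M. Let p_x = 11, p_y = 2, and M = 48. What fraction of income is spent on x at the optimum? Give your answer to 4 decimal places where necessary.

share on x = 0.6061

MRS = MU_x/MU_y = 4·(y/x)^(0.25). Set equal to p_x/p_y.
Solve for the ratio: y/x = [(1/4)·p_x/p_y]^(4).
Substitute y = (y/x)·x into the budget: x* = M/(p_x + p_y·(y/x)).
Numerically y/x = 3.574463, so x* = 48/(11 + 2·3.574463) = 2.6448 and y* = 3.574463·2.6448 = 9.4537.
Expenditure on x: 11·2.6448 = 29.0926; share = 0.6061.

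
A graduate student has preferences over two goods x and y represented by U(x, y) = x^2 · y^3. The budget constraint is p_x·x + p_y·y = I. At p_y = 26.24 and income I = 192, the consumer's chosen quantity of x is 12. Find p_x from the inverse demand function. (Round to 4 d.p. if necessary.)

Tangency: MRS = (2/3)·y/x = p_x/p_y.
Rearranging, p_y·y = (3/2)·p_x·x. Substituting into the budget gives p_x·x·(1 + (3/2)) = I.
Demand: x*(p_x,p_y,I) = 0.4·I/p_x and y* = 0.6·I/p_y.
Set x* = 12 in the demand function and solve for p_x: p_x = 6.4.

p_x = 6.4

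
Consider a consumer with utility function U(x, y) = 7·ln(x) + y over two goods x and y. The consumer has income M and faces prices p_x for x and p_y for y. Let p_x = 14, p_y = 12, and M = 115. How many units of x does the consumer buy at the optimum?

So x*(p_x,p_y) = 7·p_y/p_x, independent of income; and y* = (M − 7·p_y)/p_y.
At the given prices: x* = 7·12/14 = 6.

x* = 6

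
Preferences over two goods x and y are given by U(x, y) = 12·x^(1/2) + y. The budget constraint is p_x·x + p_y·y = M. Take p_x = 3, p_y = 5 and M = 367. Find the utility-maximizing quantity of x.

Set MRS = p_x/p_y: 6·x^(−1/2) = p_x/p_y.
Thus x* = (6·p_y/p_x)² — independent of M — with the rest of income spent on y.
Plugging in: x* = (6·5/3)² = 100.

x* = 100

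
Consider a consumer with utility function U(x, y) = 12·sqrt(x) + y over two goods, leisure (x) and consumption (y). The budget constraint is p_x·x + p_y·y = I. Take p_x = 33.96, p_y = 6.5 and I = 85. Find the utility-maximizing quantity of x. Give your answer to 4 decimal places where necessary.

MU_x = 6/√x, MU_y = 1. Tangency: 6/√x = p_x/p_y.
Thus x* = (6·p_y/p_x)² — independent of I — with the rest of income spent on y.
Plugging in: x* = (6·6.5/33.96)² = 1.3188.

x* = 1.3188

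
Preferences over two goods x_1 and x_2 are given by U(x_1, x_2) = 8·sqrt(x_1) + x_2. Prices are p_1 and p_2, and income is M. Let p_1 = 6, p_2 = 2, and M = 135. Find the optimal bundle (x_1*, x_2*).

x_1* = 1.7778, x_2* = 62.1667

Thus x_1* = (4·p_2/p_1)² — independent of M — with the rest of income spent on x_2.
Plugging in: x_1* = (4·2/6)² = 1.7778, x_2* = 62.1667.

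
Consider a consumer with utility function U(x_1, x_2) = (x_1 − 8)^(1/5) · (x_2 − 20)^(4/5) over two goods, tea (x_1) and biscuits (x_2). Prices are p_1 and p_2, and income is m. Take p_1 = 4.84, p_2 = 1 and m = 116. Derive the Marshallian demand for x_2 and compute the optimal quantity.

x_2* = 65.824

After buying the subsistence bundle (8, 20), a share 0.2 of the remaining income goes to x_1: x_1* = 8 + 0.2·(m − 8p_1 − 20p_2)/p_1.
Discretionary income = 116 − 8·4.84 − 20·1 = 57.28; x_2* = 20 + 0.8·57.28/1 = 65.824.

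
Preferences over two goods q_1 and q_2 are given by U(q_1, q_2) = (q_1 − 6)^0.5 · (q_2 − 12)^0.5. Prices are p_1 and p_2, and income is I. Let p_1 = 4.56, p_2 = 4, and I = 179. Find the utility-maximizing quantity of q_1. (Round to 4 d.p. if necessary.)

This is Cobb-Douglas in (q_1−6, q_2−12): tangency gives 0.5·p_2·(q_2−12) = 0.5·p_1·(q_1−6).
After buying the subsistence bundle (6, 12), a share 0.5 of the remaining income goes to q_1: q_1* = 6 + 0.5·(I − 6p_1 − 12p_2)/p_1.
Discretionary income = 179 − 6·4.56 − 12·4 = 103.64; q_1* = 6 + 0.5·103.64/4.56 = 17.364.

q_1* = 17.364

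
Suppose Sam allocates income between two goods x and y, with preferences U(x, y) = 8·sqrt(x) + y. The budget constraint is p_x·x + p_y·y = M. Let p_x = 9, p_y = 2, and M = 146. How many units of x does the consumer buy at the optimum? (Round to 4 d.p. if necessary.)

x* = 0.7901

Utility is quasi-linear in y; the FOC for x is 4/√x = p_x/p_y.
Solve: √x = 4·p_y/p_x, so x*(p_x,p_y) = (4·p_y/p_x)², and y* = (M − p_x·x*)/p_y.
Plugging in: x* = (4·2/9)² = 0.7901.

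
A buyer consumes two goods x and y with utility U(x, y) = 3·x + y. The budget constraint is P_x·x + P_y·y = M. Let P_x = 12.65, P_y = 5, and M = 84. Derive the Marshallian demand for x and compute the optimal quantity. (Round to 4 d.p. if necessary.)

Perfect substitutes: compare marginal utility per dollar. 3/P_x vs 1/P_y → 0.2372 vs 0.2.
x gives more utility per dollar, so spend all income on x: x* = M/P_x, y* = 0.
Numerically: x* = 6.6403, y* = 0.

x* = 6.6403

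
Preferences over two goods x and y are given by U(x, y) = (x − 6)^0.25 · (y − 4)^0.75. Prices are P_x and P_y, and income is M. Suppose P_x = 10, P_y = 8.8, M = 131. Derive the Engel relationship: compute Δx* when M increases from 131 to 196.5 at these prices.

Δx* = 1.6375

After buying the subsistence bundle (6, 4), a share 0.25 of the remaining income goes to x: x* = 6 + 0.25·(M − 6P_x − 4P_y)/P_x.
Discretionary income = 131 − 6·10 − 4·8.8 = 35.8; x* = 6 + 0.25·35.8/10 = 6.895.
At M' = 196.5: x* = 8.5325. Change: 8.5325 − 6.895 = 1.6375.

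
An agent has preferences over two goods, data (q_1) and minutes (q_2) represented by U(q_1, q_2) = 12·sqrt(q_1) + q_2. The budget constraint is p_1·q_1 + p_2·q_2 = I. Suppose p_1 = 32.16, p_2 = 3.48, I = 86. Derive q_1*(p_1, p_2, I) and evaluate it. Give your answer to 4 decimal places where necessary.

q_1* = 0.4215

Set MRS = p_1/p_2: 6·q_1^(−1/2) = p_1/p_2.
Thus q_1* = (6·p_2/p_1)² — independent of I — with the rest of income spent on q_2.
Plugging in: q_1* = (6·3.48/32.16)² = 0.4215.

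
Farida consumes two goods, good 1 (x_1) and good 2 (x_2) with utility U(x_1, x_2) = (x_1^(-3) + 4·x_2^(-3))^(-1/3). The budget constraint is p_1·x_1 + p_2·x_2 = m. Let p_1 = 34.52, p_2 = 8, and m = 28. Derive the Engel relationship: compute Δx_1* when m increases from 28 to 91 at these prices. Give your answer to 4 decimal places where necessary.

From the CES first-order condition, (1/4)·(x_2/x_1)^(4) = p_1/p_2.
Hence x_2/x_1 = (4·p_1/p_2)^(1/(4)), i.e. raised to the 0.25 power.
With the ratio pinned down, the budget gives x_1* = m/(p_1 + p_2·(x_2/x_1)) and x_2* = (x_2/x_1)·x_1*.
Numerically x_2/x_1 = 2.038263, so x_1* = 28/(34.52 + 8·2.038263) = 0.5509.
At m' = 91: x_1* = 1.7904. Change: 1.7904 − 0.5509 = 1.2395.

Δx_1* = 1.2395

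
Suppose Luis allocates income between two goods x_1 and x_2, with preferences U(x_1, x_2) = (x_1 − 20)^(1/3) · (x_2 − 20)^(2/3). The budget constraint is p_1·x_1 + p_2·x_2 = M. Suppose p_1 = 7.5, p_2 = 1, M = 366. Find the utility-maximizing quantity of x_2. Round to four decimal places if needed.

x_2* = 150.6667

Let x_1' = x_1−20, x_2' = x_2−20. MRS = (1/2)·x_2'/x_1' = p_1/p_2.
After buying the subsistence bundle (20, 20), a share 1/3 of the remaining income goes to x_1: x_1* = 20 + 1/3·(M − 20p_1 − 20p_2)/p_1.
Discretionary income = 366 − 20·7.5 − 20·1 = 196; x_2* = 20 + 2/3·196/1 = 150.6667.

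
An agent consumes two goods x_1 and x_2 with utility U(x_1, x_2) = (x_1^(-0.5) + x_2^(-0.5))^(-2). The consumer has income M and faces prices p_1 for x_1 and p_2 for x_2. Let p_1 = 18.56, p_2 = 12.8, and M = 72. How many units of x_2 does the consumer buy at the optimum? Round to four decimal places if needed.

x_2* = 2.6386

MU_x_1 ∝ x_1^(-1.5), MU_x_2 ∝ x_2^(-1.5), so MRS = (x_2/x_1)^(1.5) = p_1/p_2.
Hence x_2/x_1 = (p_1/p_2)^(1/(1.5)), i.e. raised to the 2/3 power.
Substitute x_2 = (x_2/x_1)·x_1 into the budget: x_1* = M/(p_1 + p_2·(x_2/x_1)).
Numerically x_2/x_1 = 1.281087, so x_1* = 72/(18.56 + 12.8·1.281087) = 2.0596 and x_2* = 1.281087·2.0596 = 2.6386.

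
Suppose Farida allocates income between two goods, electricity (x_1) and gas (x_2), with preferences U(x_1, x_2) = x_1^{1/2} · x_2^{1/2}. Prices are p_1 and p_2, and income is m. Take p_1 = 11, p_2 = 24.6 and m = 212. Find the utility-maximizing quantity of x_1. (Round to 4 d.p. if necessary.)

x_1* = 9.6364

Tangency: MRS = x_2/x_1 = p_1/p_2.
Rearranging, p_2·x_2 = p_1·x_1. Substituting into the budget gives p_1·x_1·(1 + 1) = m.
Demand: x_1*(p_1,p_2,m) = 0.5·m/p_1 and x_2* = 0.5·m/p_2.
At p_1=11, p_2=24.6, m=212: x_1* = 0.5·212/11 = 9.6364.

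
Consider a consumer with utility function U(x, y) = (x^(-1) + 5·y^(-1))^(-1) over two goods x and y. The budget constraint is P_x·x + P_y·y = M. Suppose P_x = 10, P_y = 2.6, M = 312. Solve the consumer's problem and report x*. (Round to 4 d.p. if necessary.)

x* = 14.5782

MRS = MU_x/MU_y = (1/5)·(y/x)^(2). Set equal to P_x/P_y.
Solve for the ratio: y/x = [5·P_x/P_y]^(0.5).
Substitute y = (y/x)·x into the budget: x* = M/(P_x + P_y·(y/x)).
Numerically y/x = 4.38529, so x* = 312/(10 + 2.6·4.38529) = 14.5782.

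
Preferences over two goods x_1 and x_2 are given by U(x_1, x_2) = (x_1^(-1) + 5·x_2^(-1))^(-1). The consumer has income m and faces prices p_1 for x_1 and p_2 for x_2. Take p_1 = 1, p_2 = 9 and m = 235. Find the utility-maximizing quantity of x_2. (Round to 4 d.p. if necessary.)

From the CES first-order condition, (1/5)·(x_2/x_1)^(2) = p_1/p_2.
Solve for the ratio: x_2/x_1 = [5·p_1/p_2]^(0.5).
Substitute x_2 = (x_2/x_1)·x_1 into the budget: x_1* = m/(p_1 + p_2·(x_2/x_1)).
Numerically x_2/x_1 = 0.745356, so x_1* = 235/(1 + 9·0.745356) = 30.487 and x_2* = 0.745356·30.487 = 22.7237.

x_2* = 22.7237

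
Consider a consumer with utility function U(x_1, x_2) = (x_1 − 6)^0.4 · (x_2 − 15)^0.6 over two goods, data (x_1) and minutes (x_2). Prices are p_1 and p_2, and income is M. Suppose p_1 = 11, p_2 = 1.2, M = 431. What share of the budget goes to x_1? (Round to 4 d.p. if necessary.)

Let x_1' = x_1−6, x_2' = x_2−15. MRS = (2/3)·x_2'/x_1' = p_1/p_2.
After buying the subsistence bundle (6, 15), a share 0.4 of the remaining income goes to x_1: x_1* = 6 + 0.4·(M − 6p_1 − 15p_2)/p_1.
Discretionary income = 431 − 6·11 − 15·1.2 = 347; x_1* = 6 + 0.4·347/11 = 18.6182; x_2* = 15 + 0.6·347/1.2 = 188.5.
Expenditure on x_1: 11·18.6182 = 204.8; share = 0.4752.

share on x_1 = 0.4752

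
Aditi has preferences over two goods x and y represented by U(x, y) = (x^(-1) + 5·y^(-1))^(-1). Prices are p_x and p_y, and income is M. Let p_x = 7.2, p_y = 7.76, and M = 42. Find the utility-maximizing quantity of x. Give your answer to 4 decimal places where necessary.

MU_x ∝ x^(-2), MU_y ∝ 5·y^(-2), so MRS = (1/5)·(y/x)^(2) = p_x/p_y.
Solve for the ratio: y/x = [5·p_x/p_y]^(0.5).
With the ratio pinned down, the budget gives x* = M/(p_x + p_y·(y/x)) and y* = (y/x)·x*.
Numerically y/x = 2.153874, so x* = 42/(7.2 + 7.76·2.153874) = 1.7563.

x* = 1.7563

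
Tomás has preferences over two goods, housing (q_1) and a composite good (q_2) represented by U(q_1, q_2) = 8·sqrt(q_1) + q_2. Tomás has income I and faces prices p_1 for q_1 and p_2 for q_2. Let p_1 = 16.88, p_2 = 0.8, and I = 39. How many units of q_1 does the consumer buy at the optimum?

MU_q_1 = 4/√q_1, MU_q_2 = 1. Tangency: 4/√q_1 = p_1/p_2.
Thus q_1* = (4·p_2/p_1)² — independent of I — with the rest of income spent on q_2.
Plugging in: q_1* = (4·0.8/16.88)² = 0.0359.

q_1* = 0.0359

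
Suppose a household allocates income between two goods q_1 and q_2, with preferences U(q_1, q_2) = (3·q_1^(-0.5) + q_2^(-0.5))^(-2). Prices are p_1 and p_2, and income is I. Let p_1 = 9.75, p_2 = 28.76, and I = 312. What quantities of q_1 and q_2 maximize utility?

Substitute q_2 = (q_2/q_1)·q_1 into the budget: q_1* = I/(p_1 + p_2·(q_2/q_1)).
Numerically q_2/q_1 = 0.233738, so q_1* = 312/(9.75 + 28.76·0.233738) = 18.9409 and q_2* = 0.233738·18.9409 = 4.4272.

q_1* = 18.9409, q_2* = 4.4272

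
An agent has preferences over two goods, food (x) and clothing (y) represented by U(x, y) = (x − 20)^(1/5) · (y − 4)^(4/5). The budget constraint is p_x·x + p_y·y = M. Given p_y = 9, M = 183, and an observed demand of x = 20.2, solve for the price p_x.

MRS = (1/4)·(y−4)/(x−20). Tangency with p_x/p_y gives y−4 = 4·(p_x/p_y)·(x−20).
Substituting into the budget: x* = 20 + 0.2·(M − 20·p_x − 4·p_y)/p_x, and y* = 4 + 0.8·(…)/p_y.
Set x* = 20.2 in the demand function and solve for p_x: p_x = 7.

p_x = 7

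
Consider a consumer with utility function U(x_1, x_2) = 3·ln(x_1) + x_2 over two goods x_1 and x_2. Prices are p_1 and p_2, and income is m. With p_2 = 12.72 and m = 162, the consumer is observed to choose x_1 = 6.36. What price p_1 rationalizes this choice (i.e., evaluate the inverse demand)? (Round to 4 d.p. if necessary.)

MU_x_1 = 3/x_1, MU_x_2 = 1. Tangency: 3/x_1 = p_1/p_2.
So x_1*(p_1,p_2) = 3·p_2/p_1, independent of income; and x_2* = (m − 3·p_2)/p_2.
Set x_1* = 6.36 in the demand function and solve for p_1: p_1 = 6.

p_1 = 6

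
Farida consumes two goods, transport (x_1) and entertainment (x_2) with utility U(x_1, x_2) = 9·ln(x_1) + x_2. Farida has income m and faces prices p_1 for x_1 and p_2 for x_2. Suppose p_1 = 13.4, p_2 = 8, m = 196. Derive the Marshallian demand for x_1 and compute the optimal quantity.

x_1* = 5.3731

So x_1*(p_1,p_2) = 9·p_2/p_1, independent of income; and x_2* = (m − 9·p_2)/p_2.
At the given prices: x_1* = 9·8/13.4 = 5.3731.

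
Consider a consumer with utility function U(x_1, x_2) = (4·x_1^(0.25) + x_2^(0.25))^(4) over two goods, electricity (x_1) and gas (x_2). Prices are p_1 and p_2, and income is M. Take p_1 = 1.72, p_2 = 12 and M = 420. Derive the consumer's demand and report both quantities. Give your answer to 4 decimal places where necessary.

x_1* = 225.5926, x_2* = 2.6651

MU_x_1 ∝ 4·x_1^(-0.75), MU_x_2 ∝ x_2^(-0.75), so MRS = 4·(x_2/x_1)^(0.75) = p_1/p_2.
Solve for the ratio: x_2/x_1 = [(1/4)·p_1/p_2]^(4/3).
Substitute x_2 = (x_2/x_1)·x_1 into the budget: x_1* = M/(p_1 + p_2·(x_2/x_1)).
Numerically x_2/x_1 = 0.011814, so x_1* = 420/(1.72 + 12·0.011814) = 225.5926 and x_2* = 0.011814·225.5926 = 2.6651.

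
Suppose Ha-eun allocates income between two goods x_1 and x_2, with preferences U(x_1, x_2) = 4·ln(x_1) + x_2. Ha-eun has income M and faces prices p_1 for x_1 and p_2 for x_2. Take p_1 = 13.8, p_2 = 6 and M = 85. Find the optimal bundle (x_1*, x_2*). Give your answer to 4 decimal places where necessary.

x_1* = 1.7391, x_2* = 10.1667

Set MRS = p_1/p_2: (4/x_1)/1 = p_1/p_2.
So x_1*(p_1,p_2) = 4·p_2/p_1, independent of income; and x_2* = (M − 4·p_2)/p_2.
At the given prices: x_1* = 4·6/13.8 = 1.7391, and x_2* = 10.1667.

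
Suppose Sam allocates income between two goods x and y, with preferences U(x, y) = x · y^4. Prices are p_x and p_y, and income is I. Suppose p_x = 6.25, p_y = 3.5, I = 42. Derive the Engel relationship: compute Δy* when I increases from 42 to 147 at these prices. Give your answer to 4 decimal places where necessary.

Δy* = 24

MU_x/MU_y = (y)/(4·x); tangency sets this equal to p_x/p_y.
Rearranging, p_y·y = 4·p_x·x. Substituting into the budget gives p_x·x·(1 + 4) = I.
Demand: x*(p_x,p_y,I) = 0.2·I/p_x and y* = 0.8·I/p_y.
At p_x=6.25, p_y=3.5, I=42: y* = 0.8·42/3.5 = 9.6.
At I' = 147: y* = 33.6. Change: 33.6 − 9.6 = 24.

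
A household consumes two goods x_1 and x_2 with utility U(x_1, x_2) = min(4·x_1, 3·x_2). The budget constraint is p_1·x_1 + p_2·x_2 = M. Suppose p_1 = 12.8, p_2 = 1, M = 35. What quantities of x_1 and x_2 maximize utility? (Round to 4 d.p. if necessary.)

Leontief preferences: the optimum is at the kink where x_1/3 = x_2/4, i.e. x_2 = (4/3)·x_1.
Budget: p_1·x_1 + p_2·(4/3)·x_1 = M, so (3·p_1 + 4·p_2)·x_1 = 3·M.
Demand: x_1*(p_1,p_2,M) = 3·M/(3·p_1 + 4·p_2), x_2* = 4·M/(3·p_1 + 4·p_2).
Here 3·12.8 + 4·1 = 42.4, giving x_1* = 2.4764 and x_2* = 3.3019.

x_1* = 2.4764, x_2* = 3.3019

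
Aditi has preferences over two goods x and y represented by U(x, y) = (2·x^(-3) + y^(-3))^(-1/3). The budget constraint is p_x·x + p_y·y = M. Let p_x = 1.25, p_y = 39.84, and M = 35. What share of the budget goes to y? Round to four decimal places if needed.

share on y = 0.9186

With the ratio pinned down, the budget gives x* = M/(p_x + p_y·(y/x)) and y* = (y/x)·x*.
Numerically y/x = 0.353908, so x* = 35/(1.25 + 39.84·0.353908) = 2.2802 and y* = 0.353908·2.2802 = 0.807.
Expenditure on y: 39.84·0.807 = 32.1498; share = 0.9186.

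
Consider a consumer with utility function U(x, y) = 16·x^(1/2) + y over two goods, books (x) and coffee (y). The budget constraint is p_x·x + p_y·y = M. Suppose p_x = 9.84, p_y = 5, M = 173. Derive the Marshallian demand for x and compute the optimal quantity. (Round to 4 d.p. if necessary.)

Plugging in: x* = (8·5/9.84)² = 16.5246.

x* = 16.5246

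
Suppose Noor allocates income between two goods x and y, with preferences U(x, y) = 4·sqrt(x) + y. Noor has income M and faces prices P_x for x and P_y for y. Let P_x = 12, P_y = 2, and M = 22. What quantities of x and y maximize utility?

x* = 0.1111, y* = 10.3333

Set MRS = P_x/P_y: 2·x^(−1/2) = P_x/P_y.
Solve: √x = 2·P_y/P_x, so x*(P_x,P_y) = (2·P_y/P_x)², and y* = (M − P_x·x*)/P_y.
Plugging in: x* = (2·2/12)² = 0.1111, y* = 10.3333.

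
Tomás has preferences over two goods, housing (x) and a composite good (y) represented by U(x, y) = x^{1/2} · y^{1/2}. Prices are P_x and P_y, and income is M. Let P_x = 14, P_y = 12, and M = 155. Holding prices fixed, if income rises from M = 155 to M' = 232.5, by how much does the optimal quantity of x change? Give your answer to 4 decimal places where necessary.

MU_x/MU_y = (0.5·y)/(0.5·x); tangency sets this equal to P_x/P_y.
Rearranging, P_y·y = P_x·x. Substituting into the budget gives P_x·x·(1 + 1) = M.
Demand: x*(P_x,P_y,M) = 0.5·M/P_x and y* = 0.5·M/P_y.
At P_x=14, P_y=12, M=155: x* = 0.5·155/14 = 5.5357.
At M' = 232.5: x* = 8.3036. Change: 8.3036 − 5.5357 = 2.7679.

Δx* = 2.7679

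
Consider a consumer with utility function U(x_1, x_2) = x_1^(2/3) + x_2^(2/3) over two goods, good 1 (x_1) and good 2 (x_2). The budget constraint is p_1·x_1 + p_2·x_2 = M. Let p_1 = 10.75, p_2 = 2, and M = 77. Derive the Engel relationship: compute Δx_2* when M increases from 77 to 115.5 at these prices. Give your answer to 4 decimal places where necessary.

Δx_2* = 18.606

MU_x_1 ∝ x_1^(-1/3), MU_x_2 ∝ x_2^(-1/3), so MRS = (x_2/x_1)^(1/3) = p_1/p_2.
Hence x_2/x_1 = (p_1/p_2)^(1/(1/3)), i.e. raised to the 3 power.
Substitute x_2 = (x_2/x_1)·x_1 into the budget: x_1* = M/(p_1 + p_2·(x_2/x_1)).
Numerically x_2/x_1 = 155.287109, so x_1* = 77/(10.75 + 2·155.287109) = 0.2396 and x_2* = 155.287109·0.2396 = 37.212.
At M' = 115.5: x_2* = 55.818. Change: 55.818 − 37.212 = 18.606.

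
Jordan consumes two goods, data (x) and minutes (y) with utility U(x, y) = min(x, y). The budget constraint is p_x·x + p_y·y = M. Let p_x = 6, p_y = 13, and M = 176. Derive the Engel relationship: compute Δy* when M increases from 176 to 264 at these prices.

Δy* = 4.6316

Leontief preferences: the optimum is at the kink where x/1 = y/1, i.e. y = x.
Budget: p_x·x + p_y·x = M, so (p_x + p_y)·x = M.
Demand: x*(p_x,p_y,M) = M/(p_x + p_y), y* = M/(p_x + p_y).
Here 6 + 13 = 19, giving y* = 9.2632.
At M' = 264: y* = 13.8947. Change: 13.8947 − 9.2632 = 4.6316.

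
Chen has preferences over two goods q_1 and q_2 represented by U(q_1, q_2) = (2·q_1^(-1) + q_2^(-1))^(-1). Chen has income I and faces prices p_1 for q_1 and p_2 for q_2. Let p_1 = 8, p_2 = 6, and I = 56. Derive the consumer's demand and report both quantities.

q_1* = 4.3414, q_2* = 3.5448

MRS = MU_q_1/MU_q_2 = 2·(q_2/q_1)^(2). Set equal to p_1/p_2.
Solve for the ratio: q_2/q_1 = [(1/2)·p_1/p_2]^(0.5).
Substitute q_2 = (q_2/q_1)·q_1 into the budget: q_1* = I/(p_1 + p_2·(q_2/q_1)).
Numerically q_2/q_1 = 0.816497, so q_1* = 56/(8 + 6·0.816497) = 4.3414 and q_2* = 0.816497·4.3414 = 3.5448.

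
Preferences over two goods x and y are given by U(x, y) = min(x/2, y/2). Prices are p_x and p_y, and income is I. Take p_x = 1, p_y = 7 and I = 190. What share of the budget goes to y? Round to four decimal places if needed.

share on y = 0.875

With perfect complements, no substitution: consume in ratio x:y = 2:2.
Budget: p_x·x + p_y·x = I, so (2·p_x + 2·p_y)·x = 2·I.
Demand: x*(p_x,p_y,I) = 2·I/(2·p_x + 2·p_y), y* = 2·I/(2·p_x + 2·p_y).
Here 2·1 + 2·7 = 16, giving x* = 23.75 and y* = 23.75.
Expenditure on y: 7·23.75 = 166.25; share = 0.875.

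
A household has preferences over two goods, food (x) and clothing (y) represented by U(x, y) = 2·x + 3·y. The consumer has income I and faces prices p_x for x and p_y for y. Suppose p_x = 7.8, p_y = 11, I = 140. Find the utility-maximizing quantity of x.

Linear utility — the consumer picks whichever good has higher MU/price: 2/7.8 = 0.2564 vs 3/11 = 0.2727.
y gives more utility per dollar, so spend all income on y: y* = I/p_y, x* = 0.
Numerically: x* = 0, y* = 12.7273.

x* = 0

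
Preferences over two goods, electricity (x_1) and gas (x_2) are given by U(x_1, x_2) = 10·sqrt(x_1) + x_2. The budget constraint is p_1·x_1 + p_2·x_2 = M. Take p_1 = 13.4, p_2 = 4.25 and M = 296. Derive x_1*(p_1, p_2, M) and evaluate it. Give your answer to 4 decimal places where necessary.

Set MRS = p_1/p_2: 5·x_1^(−1/2) = p_1/p_2.
Thus x_1* = (5·p_2/p_1)² — independent of M — with the rest of income spent on x_2.
Plugging in: x_1* = (5·4.25/13.4)² = 2.5148.

x_1* = 2.5148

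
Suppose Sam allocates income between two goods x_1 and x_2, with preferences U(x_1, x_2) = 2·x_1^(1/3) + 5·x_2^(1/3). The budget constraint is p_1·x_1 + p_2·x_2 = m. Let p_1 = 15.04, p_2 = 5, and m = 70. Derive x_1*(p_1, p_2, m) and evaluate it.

x_1* = 0.5925

From the CES first-order condition, (2/5)·(x_2/x_1)^(2/3) = p_1/p_2.
Hence x_2/x_1 = ((5/2)·p_1/p_2)^(1/(2/3)), i.e. raised to the 1.5 power.
Substitute x_2 = (x_2/x_1)·x_1 into the budget: x_1* = m/(p_1 + p_2·(x_2/x_1)).
Numerically x_2/x_1 = 20.621809, so x_1* = 70/(15.04 + 5·20.621809) = 0.5925.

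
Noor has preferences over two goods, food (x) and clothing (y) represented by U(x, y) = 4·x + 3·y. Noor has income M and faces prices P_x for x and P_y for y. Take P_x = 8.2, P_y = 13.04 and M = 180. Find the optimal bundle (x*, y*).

Perfect substitutes: compare marginal utility per dollar. 4/P_x vs 3/P_y → 0.4878 vs 0.2301.
x gives more utility per dollar, so spend all income on x: x* = M/P_x, y* = 0.
Numerically: x* = 21.9512, y* = 0.

x* = 21.9512, y* = 0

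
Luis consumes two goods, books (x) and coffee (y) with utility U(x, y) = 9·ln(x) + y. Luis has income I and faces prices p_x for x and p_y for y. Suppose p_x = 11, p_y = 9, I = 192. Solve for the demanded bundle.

MU_x = 9/x, MU_y = 1. Tangency: 9/x = p_x/p_y.
So x*(p_x,p_y) = 9·p_y/p_x, independent of income; and y* = (I − 9·p_y)/p_y.
At the given prices: x* = 9·9/11 = 7.3636, and y* = 12.3333.

x* = 7.3636, y* = 12.3333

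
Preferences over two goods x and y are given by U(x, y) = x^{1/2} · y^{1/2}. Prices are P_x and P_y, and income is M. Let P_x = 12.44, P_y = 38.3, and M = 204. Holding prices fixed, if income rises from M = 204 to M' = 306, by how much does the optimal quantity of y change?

MU_x/MU_y = (0.5·y)/(0.5·x); tangency sets this equal to P_x/P_y.
Rearranging, P_y·y = P_x·x. Substituting into the budget gives P_x·x·(1 + 1) = M.
Demand: x*(P_x,P_y,M) = 0.5·M/P_x and y* = 0.5·M/P_y.
At P_x=12.44, P_y=38.3, M=204: y* = 0.5·204/38.3 = 2.6632.
At M' = 306: y* = 3.9948. Change: 3.9948 − 2.6632 = 1.3316.

Δy* = 1.3316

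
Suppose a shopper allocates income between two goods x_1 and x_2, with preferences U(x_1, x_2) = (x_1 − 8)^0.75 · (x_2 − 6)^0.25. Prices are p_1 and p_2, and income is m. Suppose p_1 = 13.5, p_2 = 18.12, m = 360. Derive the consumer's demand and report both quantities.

Substituting into the budget: x_1* = 8 + 0.75·(m − 8·p_1 − 6·p_2)/p_1, and x_2* = 6 + 0.25·(…)/p_2.
Discretionary income = 360 − 8·13.5 − 6·18.12 = 143.28; x_1* = 8 + 0.75·143.28/13.5 = 15.96; x_2* = 6 + 0.25·143.28/18.12 = 7.9768.

x_1* = 15.96, x_2* = 7.9768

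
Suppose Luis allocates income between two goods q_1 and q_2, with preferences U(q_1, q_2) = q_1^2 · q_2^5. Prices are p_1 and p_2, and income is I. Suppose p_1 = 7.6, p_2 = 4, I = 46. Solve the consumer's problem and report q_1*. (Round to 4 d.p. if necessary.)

Tangency: MRS = (2/5)·q_2/q_1 = p_1/p_2.
Rearranging, p_2·q_2 = (5/2)·p_1·q_1. Substituting into the budget gives p_1·q_1·(1 + (5/2)) = I.
Demand: q_1*(p_1,p_2,I) = 2/7·I/p_1 and q_2* = 5/7·I/p_2.
At p_1=7.6, p_2=4, I=46: q_1* = 2/7·46/7.6 = 1.7293.

q_1* = 1.7293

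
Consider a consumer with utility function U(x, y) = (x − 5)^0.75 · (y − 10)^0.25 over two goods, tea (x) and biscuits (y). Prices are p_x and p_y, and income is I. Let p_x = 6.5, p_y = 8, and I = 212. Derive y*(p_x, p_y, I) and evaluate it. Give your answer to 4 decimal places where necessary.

y* = 13.1094

Let x' = x−5, y' = y−10. MRS = 3·y'/x' = p_x/p_y.
After buying the subsistence bundle (5, 10), a share 0.75 of the remaining income goes to x: x* = 5 + 0.75·(I − 5p_x − 10p_y)/p_x.
Discretionary income = 212 − 5·6.5 − 10·8 = 99.5; y* = 10 + 0.25·99.5/8 = 13.1094.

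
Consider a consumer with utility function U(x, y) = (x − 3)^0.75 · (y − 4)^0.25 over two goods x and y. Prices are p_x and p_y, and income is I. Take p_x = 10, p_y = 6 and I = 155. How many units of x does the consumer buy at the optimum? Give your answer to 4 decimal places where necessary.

Substituting into the budget: x* = 3 + 0.75·(I − 3·p_x − 4·p_y)/p_x, and y* = 4 + 0.25·(…)/p_y.
Discretionary income = 155 − 3·10 − 4·6 = 101; x* = 3 + 0.75·101/10 = 10.575.

x* = 10.575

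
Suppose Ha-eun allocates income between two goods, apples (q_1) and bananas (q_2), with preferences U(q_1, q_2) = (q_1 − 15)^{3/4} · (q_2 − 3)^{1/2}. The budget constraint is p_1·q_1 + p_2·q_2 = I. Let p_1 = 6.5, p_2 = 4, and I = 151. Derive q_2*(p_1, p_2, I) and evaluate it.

This is Cobb-Douglas in (q_1−15, q_2−3): tangency gives 0.75·p_2·(q_2−3) = 0.5·p_1·(q_1−15).
After buying the subsistence bundle (15, 3), a share 0.6 of the remaining income goes to q_1: q_1* = 15 + 0.6·(I − 15p_1 − 3p_2)/p_1.
Discretionary income = 151 − 15·6.5 − 3·4 = 41.5; q_2* = 3 + 0.4·41.5/4 = 7.15.

q_2* = 7.15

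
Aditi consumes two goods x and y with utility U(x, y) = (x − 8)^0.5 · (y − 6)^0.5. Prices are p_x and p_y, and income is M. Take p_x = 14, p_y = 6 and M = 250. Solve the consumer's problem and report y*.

Let x' = x−8, y' = y−6. MRS = y'/x' = p_x/p_y.
After buying the subsistence bundle (8, 6), a share 0.5 of the remaining income goes to x: x* = 8 + 0.5·(M − 8p_x − 6p_y)/p_x.
Discretionary income = 250 − 8·14 − 6·6 = 102; y* = 6 + 0.5·102/6 = 14.5.

y* = 14.5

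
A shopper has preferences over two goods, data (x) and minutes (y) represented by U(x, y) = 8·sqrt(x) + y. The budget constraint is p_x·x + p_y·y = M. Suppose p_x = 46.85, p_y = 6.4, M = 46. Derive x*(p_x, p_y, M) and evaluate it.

x* = 0.2986

Utility is quasi-linear in y; the FOC for x is 4/√x = p_x/p_y.
Thus x* = (4·p_y/p_x)² — independent of M — with the rest of income spent on y.
Plugging in: x* = (4·6.4/46.85)² = 0.2986.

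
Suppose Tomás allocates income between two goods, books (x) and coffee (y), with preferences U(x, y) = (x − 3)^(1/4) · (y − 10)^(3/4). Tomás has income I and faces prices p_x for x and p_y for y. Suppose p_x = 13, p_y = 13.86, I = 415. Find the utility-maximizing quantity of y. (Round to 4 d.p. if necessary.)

y* = 22.8463

Let x' = x−3, y' = y−10. MRS = (1/3)·y'/x' = p_x/p_y.
After buying the subsistence bundle (3, 10), a share 0.25 of the remaining income goes to x: x* = 3 + 0.25·(I − 3p_x − 10p_y)/p_x.
Discretionary income = 415 − 3·13 − 10·13.86 = 237.4; y* = 10 + 0.75·237.4/13.86 = 22.8463.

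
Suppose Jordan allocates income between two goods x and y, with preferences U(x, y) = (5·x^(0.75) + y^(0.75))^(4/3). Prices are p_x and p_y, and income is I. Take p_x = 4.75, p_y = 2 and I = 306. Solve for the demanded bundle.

x* = 63.0692, y* = 3.2106

MRS = MU_x/MU_y = 5·(y/x)^(0.25). Set equal to p_x/p_y.
Hence y/x = ((1/5)·p_x/p_y)^(1/(0.25)), i.e. raised to the 4 power.
Substitute y = (y/x)·x into the budget: x* = I/(p_x + p_y·(y/x)).
Numerically y/x = 0.050907, so x* = 306/(4.75 + 2·0.050907) = 63.0692 and y* = 0.050907·63.0692 = 3.2106.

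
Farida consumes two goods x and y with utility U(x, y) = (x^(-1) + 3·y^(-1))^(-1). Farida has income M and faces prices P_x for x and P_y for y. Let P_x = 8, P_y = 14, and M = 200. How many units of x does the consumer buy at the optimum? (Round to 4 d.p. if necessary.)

x* = 7.5958

Numerically y/x = 1.309307, so x* = 200/(8 + 14·1.309307) = 7.5958.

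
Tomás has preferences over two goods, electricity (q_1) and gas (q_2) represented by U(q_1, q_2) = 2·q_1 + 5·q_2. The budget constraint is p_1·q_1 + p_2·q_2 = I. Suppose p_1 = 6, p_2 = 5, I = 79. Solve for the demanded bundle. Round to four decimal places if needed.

q_2 gives more utility per dollar, so spend all income on q_2: q_2* = I/p_2, q_1* = 0.
Numerically: q_1* = 0, q_2* = 15.8.

q_1* = 0, q_2* = 15.8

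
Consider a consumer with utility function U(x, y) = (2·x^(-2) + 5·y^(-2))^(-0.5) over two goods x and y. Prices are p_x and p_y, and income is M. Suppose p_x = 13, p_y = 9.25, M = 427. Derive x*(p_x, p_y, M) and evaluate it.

x* = 15.7784

MU_x ∝ 2·x^(-3), MU_y ∝ 5·y^(-3), so MRS = (2/5)·(y/x)^(3) = p_x/p_y.
Solve for the ratio: y/x = [(5/2)·p_x/p_y]^(1/3).
Substitute y = (y/x)·x into the budget: x* = M/(p_x + p_y·(y/x)).
Numerically y/x = 1.520246, so x* = 427/(13 + 9.25·1.520246) = 15.7784.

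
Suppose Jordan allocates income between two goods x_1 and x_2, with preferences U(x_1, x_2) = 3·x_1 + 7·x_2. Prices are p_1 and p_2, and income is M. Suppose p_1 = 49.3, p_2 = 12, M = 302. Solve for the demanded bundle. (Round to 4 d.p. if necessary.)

x_1* = 0, x_2* = 25.1667

Perfect substitutes: compare marginal utility per dollar. 3/p_1 vs 7/p_2 → 0.0609 vs 0.5833.
x_2 gives more utility per dollar, so spend all income on x_2: x_2* = M/p_2, x_1* = 0.
Numerically: x_1* = 0, x_2* = 25.1667.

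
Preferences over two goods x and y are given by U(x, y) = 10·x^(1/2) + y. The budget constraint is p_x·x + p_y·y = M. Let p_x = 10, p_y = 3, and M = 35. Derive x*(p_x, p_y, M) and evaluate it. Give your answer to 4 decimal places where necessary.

x* = 2.25

Set MRS = p_x/p_y: 5·x^(−1/2) = p_x/p_y.
Thus x* = (5·p_y/p_x)² — independent of M — with the rest of income spent on y.
Plugging in: x* = (5·3/10)² = 2.25.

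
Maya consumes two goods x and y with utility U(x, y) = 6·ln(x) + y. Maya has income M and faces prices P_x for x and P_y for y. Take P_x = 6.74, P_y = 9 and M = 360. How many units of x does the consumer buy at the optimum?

x* = 8.0119

Set MRS = P_x/P_y: (6/x)/1 = P_x/P_y.
So x*(P_x,P_y) = 6·P_y/P_x, independent of income; and y* = (M − 6·P_y)/P_y.
At the given prices: x* = 6·9/6.74 = 8.0119.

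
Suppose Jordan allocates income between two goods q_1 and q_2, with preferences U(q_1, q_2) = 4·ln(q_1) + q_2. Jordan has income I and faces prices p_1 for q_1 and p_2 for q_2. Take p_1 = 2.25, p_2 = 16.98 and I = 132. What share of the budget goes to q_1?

share on q_1 = 0.5145

At the given prices: q_1* = 4·16.98/2.25 = 30.1867, and q_2* = 3.7739.
Expenditure on q_1: 2.25·30.1867 = 67.92; share = 0.5145.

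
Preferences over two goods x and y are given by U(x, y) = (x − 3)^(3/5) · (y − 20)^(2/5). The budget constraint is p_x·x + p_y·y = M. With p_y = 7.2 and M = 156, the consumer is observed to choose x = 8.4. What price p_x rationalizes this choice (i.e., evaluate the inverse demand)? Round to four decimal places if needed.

p_x = 1

MRS = (3/2)·(y−20)/(x−3). Tangency with p_x/p_y gives y−20 = (2/3)·(p_x/p_y)·(x−3).
Substituting into the budget: x* = 3 + 0.6·(M − 3·p_x − 20·p_y)/p_x, and y* = 20 + 0.4·(…)/p_y.
Set x* = 8.4 in the demand function and solve for p_x: p_x = 1.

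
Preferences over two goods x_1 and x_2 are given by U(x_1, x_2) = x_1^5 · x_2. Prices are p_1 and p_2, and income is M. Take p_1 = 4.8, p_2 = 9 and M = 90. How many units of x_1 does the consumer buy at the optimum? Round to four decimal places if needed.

Tangency: MRS = 5·x_2/x_1 = p_1/p_2.
Rearranging, p_2·x_2 = (1/5)·p_1·x_1. Substituting into the budget gives p_1·x_1·(1 + (1/5)) = M.
Demand: x_1*(p_1,p_2,M) = 5/6·M/p_1 and x_2* = 1/6·M/p_2.
At p_1=4.8, p_2=9, M=90: x_1* = 5/6·90/4.8 = 15.625.

x_1* = 15.625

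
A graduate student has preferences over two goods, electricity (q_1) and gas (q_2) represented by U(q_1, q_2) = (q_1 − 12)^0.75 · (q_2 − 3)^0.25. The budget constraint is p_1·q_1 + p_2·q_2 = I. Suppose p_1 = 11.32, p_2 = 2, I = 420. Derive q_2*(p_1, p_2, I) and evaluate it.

This is Cobb-Douglas in (q_1−12, q_2−3): tangency gives 0.75·p_2·(q_2−3) = 0.25·p_1·(q_1−12).
After buying the subsistence bundle (12, 3), a share 0.75 of the remaining income goes to q_1: q_1* = 12 + 0.75·(I − 12p_1 − 3p_2)/p_1.
Discretionary income = 420 − 12·11.32 − 3·2 = 278.16; q_2* = 3 + 0.25·278.16/2 = 37.77.

q_2* = 37.77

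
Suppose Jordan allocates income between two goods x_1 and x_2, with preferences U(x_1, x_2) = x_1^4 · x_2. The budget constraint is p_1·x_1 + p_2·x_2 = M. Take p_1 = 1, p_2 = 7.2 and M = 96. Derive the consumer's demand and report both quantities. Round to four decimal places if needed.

Tangency: MRS = 4·x_2/x_1 = p_1/p_2.
So 4·p_2·x_2 = p_1·x_1; combined with the budget, a share 0.8 of income goes to x_1.
Demand: x_1*(p_1,p_2,M) = 0.8·M/p_1 and x_2* = 0.2·M/p_2.
At p_1=1, p_2=7.2, M=96: x_1* = 0.8·96/1 = 76.8, x_2* = 2.6667.

x_1* = 76.8, x_2* = 2.6667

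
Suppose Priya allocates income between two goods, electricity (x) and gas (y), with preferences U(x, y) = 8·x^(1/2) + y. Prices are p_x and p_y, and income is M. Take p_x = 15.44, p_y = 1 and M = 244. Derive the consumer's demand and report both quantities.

Utility is quasi-linear in y; the FOC for x is 4/√x = p_x/p_y.
Thus x* = (4·p_y/p_x)² — independent of M — with the rest of income spent on y.
Plugging in: x* = (4·1/15.44)² = 0.0671, y* = 242.9637.

x* = 0.0671, y* = 242.9637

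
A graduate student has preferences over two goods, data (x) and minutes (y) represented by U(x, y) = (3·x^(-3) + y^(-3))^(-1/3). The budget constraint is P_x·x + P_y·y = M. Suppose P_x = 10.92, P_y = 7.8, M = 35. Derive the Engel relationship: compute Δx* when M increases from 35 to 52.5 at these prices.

MRS = MU_x/MU_y = 3·(y/x)^(4). Set equal to P_x/P_y.
Hence y/x = ((1/3)·P_x/P_y)^(1/(4)), i.e. raised to the 0.25 power.
With the ratio pinned down, the budget gives x* = M/(P_x + P_y·(y/x)) and y* = (y/x)·x*.
Numerically y/x = 0.826517, so x* = 35/(10.92 + 7.8·0.826517) = 2.0153.
At M' = 52.5: x* = 3.023. Change: 3.023 − 2.0153 = 1.0077.

Δx* = 1.0077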